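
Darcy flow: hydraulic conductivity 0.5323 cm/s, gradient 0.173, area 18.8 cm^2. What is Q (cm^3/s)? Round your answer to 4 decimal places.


Step 1: Apply Darcy's law: Q = K * i * A
Step 2: Q = 0.5323 * 0.173 * 18.8
Step 3: Q = 1.7313 cm^3/s

1.7313


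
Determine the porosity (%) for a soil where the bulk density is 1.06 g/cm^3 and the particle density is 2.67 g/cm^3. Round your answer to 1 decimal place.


Step 1: Formula: n = 100 * (1 - BD / PD)
Step 2: n = 100 * (1 - 1.06 / 2.67)
Step 3: n = 100 * (1 - 0.397)
Step 4: n = 60.3%

60.3


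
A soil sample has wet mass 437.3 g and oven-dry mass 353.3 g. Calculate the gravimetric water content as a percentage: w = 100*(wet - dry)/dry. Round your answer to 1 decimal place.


Step 1: Water mass = wet - dry = 437.3 - 353.3 = 84.0 g
Step 2: w = 100 * water mass / dry mass
Step 3: w = 100 * 84.0 / 353.3 = 23.8%

23.8


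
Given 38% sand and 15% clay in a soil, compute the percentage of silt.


Step 1: sand + silt + clay = 100%
Step 2: silt = 100 - sand - clay
Step 3: silt = 100 - 38 - 15
Step 4: silt = 47%

47


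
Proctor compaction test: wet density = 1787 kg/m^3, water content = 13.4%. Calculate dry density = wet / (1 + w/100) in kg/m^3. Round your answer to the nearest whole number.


Step 1: Dry density = wet density / (1 + w/100)
Step 2: Dry density = 1787 / (1 + 13.4/100)
Step 3: Dry density = 1787 / 1.134
Step 4: Dry density = 1576 kg/m^3

1576


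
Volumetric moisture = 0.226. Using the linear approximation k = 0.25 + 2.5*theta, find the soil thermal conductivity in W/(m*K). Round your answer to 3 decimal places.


Step 1: k = 0.25 + 2.5 * theta
Step 2: k = 0.25 + 2.5 * 0.226
Step 3: k = 0.25 + 0.565
Step 4: k = 0.815 W/(m*K)

0.815


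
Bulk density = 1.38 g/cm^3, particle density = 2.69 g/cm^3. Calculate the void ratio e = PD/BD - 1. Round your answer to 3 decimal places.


Step 1: e = PD / BD - 1
Step 2: e = 2.69 / 1.38 - 1
Step 3: e = 1.94928 - 1
Step 4: e = 0.949

0.949


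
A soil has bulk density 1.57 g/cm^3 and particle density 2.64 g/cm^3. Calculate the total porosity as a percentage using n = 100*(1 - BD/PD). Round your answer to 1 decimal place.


Step 1: Formula: n = 100 * (1 - BD / PD)
Step 2: n = 100 * (1 - 1.57 / 2.64)
Step 3: n = 100 * (1 - 0.5947)
Step 4: n = 40.5%

40.5


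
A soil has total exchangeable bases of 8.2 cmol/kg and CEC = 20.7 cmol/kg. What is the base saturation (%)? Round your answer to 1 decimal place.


Step 1: BS = 100 * (sum of bases) / CEC
Step 2: BS = 100 * 8.2 / 20.7
Step 3: BS = 39.6%

39.6


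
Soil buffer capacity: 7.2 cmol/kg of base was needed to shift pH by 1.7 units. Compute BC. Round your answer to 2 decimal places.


Step 1: BC = change in base / change in pH
Step 2: BC = 7.2 / 1.7
Step 3: BC = 4.24 cmol/(kg*pH unit)

4.24


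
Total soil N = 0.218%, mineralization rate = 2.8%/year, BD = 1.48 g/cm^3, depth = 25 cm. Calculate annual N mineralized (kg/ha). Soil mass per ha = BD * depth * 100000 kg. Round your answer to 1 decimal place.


Step 1: Soil mass per ha = BD * depth * 100000 = 1.48 * 25 * 100000 = 3700000 kg
Step 2: Total N pool = soil mass * N%/100 = 3700000 * 0.218/100 = 8066.0 kg/ha
Step 3: N mineralized = N pool * rate%/100 = 8066.0 * 2.8/100 = 225.8 kg/ha/yr

225.8


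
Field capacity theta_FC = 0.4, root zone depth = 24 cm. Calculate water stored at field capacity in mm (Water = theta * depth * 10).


Step 1: Water (mm) = theta_FC * depth (cm) * 10
Step 2: Water = 0.4 * 24 * 10
Step 3: Water = 96.0 mm

96.0


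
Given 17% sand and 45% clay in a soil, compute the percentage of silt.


Step 1: sand + silt + clay = 100%
Step 2: silt = 100 - sand - clay
Step 3: silt = 100 - 17 - 45
Step 4: silt = 38%

38


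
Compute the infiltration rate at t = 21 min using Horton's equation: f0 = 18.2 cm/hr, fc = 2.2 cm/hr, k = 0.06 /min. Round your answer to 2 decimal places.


Step 1: f = fc + (f0 - fc) * exp(-k * t)
Step 2: exp(-0.06 * 21) = 0.283654
Step 3: f = 2.2 + (18.2 - 2.2) * 0.283654
Step 4: f = 2.2 + 16.0 * 0.283654
Step 5: f = 6.74 cm/hr

6.74


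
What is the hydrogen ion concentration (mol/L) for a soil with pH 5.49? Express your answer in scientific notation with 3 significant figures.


Step 1: [H+] = 10^(-pH)
Step 2: [H+] = 10^(-5.49)
Step 3: [H+] = 3.24e-06 mol/L

3.24e-06


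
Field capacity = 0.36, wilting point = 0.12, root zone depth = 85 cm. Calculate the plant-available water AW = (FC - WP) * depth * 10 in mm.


Step 1: Available water = (FC - WP) * depth * 10
Step 2: AW = (0.36 - 0.12) * 85 * 10
Step 3: AW = 0.24 * 85 * 10
Step 4: AW = 204.0 mm

204.0


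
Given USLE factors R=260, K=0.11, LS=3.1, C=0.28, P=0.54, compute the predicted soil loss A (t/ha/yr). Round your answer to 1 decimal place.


Step 1: A = R * K * LS * C * P
Step 2: R * K = 260 * 0.11 = 28.6
Step 3: (R*K) * LS = 28.6 * 3.1 = 88.66
Step 4: * C * P = 88.66 * 0.28 * 0.54 = 13.4
Step 5: A = 13.4 t/(ha*yr)

13.4


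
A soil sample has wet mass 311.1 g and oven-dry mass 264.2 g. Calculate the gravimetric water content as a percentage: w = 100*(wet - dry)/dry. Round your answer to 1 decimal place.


Step 1: Water mass = wet - dry = 311.1 - 264.2 = 46.9 g
Step 2: w = 100 * water mass / dry mass
Step 3: w = 100 * 46.9 / 264.2 = 17.8%

17.8


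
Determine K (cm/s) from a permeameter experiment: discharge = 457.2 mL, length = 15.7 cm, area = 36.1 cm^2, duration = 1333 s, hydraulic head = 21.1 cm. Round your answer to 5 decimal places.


Step 1: K = Q * L / (A * t * h)
Step 2: Numerator = 457.2 * 15.7 = 7178.04
Step 3: Denominator = 36.1 * 1333 * 21.1 = 1015359.43
Step 4: K = 7178.04 / 1015359.43 = 0.00707 cm/s

0.00707


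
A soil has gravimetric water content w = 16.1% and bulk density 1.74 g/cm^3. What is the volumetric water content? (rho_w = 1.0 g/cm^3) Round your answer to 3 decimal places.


Step 1: theta = (w / 100) * BD / rho_w
Step 2: theta = (16.1 / 100) * 1.74 / 1.0
Step 3: theta = 0.161 * 1.74
Step 4: theta = 0.28

0.28


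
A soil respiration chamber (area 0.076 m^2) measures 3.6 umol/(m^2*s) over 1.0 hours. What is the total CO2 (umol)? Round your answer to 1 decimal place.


Step 1: Convert time to seconds: 1.0 hr * 3600 = 3600.0 s
Step 2: Total = flux * area * time_s
Step 3: Total = 3.6 * 0.076 * 3600.0
Step 4: Total = 985.0 umol

985.0


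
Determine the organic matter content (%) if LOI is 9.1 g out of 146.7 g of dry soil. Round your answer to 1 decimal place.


Step 1: OM% = 100 * LOI / sample mass
Step 2: OM = 100 * 9.1 / 146.7
Step 3: OM = 6.2%

6.2


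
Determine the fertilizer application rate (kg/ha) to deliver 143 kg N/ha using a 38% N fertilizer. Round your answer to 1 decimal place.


Step 1: Fertilizer rate = target N / (N content / 100)
Step 2: Rate = 143 / (38 / 100)
Step 3: Rate = 143 / 0.38
Step 4: Rate = 376.3 kg/ha

376.3


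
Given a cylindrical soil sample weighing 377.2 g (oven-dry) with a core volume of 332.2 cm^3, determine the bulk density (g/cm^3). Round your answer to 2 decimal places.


Step 1: Identify the formula: BD = dry mass / volume
Step 2: Substitute values: BD = 377.2 / 332.2
Step 3: BD = 1.14 g/cm^3

1.14


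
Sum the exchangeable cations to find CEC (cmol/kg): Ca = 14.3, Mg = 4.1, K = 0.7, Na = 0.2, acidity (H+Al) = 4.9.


Step 1: CEC = Ca + Mg + K + Na + (H+Al)
Step 2: CEC = 14.3 + 4.1 + 0.7 + 0.2 + 4.9
Step 3: CEC = 24.2 cmol/kg

24.2


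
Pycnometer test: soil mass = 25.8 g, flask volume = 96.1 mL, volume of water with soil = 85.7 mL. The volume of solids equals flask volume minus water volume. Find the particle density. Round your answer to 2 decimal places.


Step 1: Volume of solids = flask volume - water volume with soil
Step 2: V_solids = 96.1 - 85.7 = 10.4 mL
Step 3: Particle density = mass / V_solids = 25.8 / 10.4 = 2.48 g/cm^3

2.48


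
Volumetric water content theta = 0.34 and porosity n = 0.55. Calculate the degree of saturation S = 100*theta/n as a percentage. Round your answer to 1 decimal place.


Step 1: S = 100 * theta_v / n
Step 2: S = 100 * 0.34 / 0.55
Step 3: S = 61.8%

61.8


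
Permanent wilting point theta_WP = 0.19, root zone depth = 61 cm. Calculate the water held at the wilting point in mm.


Step 1: Water (mm) = theta_WP * depth * 10
Step 2: Water = 0.19 * 61 * 10
Step 3: Water = 115.9 mm

115.9


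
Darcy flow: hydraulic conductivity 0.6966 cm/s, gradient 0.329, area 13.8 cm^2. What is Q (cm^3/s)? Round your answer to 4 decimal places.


Step 1: Apply Darcy's law: Q = K * i * A
Step 2: Q = 0.6966 * 0.329 * 13.8
Step 3: Q = 3.1627 cm^3/s

3.1627


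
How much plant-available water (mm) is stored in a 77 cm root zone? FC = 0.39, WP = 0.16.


Step 1: Available water = (FC - WP) * depth * 10
Step 2: AW = (0.39 - 0.16) * 77 * 10
Step 3: AW = 0.23 * 77 * 10
Step 4: AW = 177.1 mm

177.1


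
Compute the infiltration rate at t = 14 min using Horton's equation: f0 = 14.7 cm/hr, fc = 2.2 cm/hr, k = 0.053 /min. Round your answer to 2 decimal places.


Step 1: f = fc + (f0 - fc) * exp(-k * t)
Step 2: exp(-0.053 * 14) = 0.476161
Step 3: f = 2.2 + (14.7 - 2.2) * 0.476161
Step 4: f = 2.2 + 12.5 * 0.476161
Step 5: f = 8.15 cm/hr

8.15


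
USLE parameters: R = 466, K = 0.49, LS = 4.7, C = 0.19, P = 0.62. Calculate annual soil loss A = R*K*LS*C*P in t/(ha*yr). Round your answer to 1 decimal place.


Step 1: A = R * K * LS * C * P
Step 2: R * K = 466 * 0.49 = 228.34
Step 3: (R*K) * LS = 228.34 * 4.7 = 1073.198
Step 4: * C * P = 1073.198 * 0.19 * 0.62 = 126.4
Step 5: A = 126.4 t/(ha*yr)

126.4


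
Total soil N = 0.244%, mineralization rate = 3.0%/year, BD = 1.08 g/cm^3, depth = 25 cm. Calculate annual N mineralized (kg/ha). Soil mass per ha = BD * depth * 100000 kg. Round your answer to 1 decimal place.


Step 1: Soil mass per ha = BD * depth * 100000 = 1.08 * 25 * 100000 = 2700000 kg
Step 2: Total N pool = soil mass * N%/100 = 2700000 * 0.244/100 = 6588.0 kg/ha
Step 3: N mineralized = N pool * rate%/100 = 6588.0 * 3.0/100 = 197.6 kg/ha/yr

197.6


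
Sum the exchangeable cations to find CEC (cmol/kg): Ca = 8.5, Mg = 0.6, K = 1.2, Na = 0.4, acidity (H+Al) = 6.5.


Step 1: CEC = Ca + Mg + K + Na + (H+Al)
Step 2: CEC = 8.5 + 0.6 + 1.2 + 0.4 + 6.5
Step 3: CEC = 17.2 cmol/kg

17.2


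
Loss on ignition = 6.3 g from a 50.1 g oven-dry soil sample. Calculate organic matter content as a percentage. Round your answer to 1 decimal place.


Step 1: OM% = 100 * LOI / sample mass
Step 2: OM = 100 * 6.3 / 50.1
Step 3: OM = 12.6%

12.6


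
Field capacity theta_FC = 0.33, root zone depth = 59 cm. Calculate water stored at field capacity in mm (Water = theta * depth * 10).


Step 1: Water (mm) = theta_FC * depth (cm) * 10
Step 2: Water = 0.33 * 59 * 10
Step 3: Water = 194.7 mm

194.7


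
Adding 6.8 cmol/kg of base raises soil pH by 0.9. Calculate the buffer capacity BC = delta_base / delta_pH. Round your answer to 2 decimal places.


Step 1: BC = change in base / change in pH
Step 2: BC = 6.8 / 0.9
Step 3: BC = 7.56 cmol/(kg*pH unit)

7.56


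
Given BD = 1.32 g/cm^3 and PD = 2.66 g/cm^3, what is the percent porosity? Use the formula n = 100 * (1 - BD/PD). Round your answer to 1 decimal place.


Step 1: Formula: n = 100 * (1 - BD / PD)
Step 2: n = 100 * (1 - 1.32 / 2.66)
Step 3: n = 100 * (1 - 0.49624)
Step 4: n = 50.4%

50.4


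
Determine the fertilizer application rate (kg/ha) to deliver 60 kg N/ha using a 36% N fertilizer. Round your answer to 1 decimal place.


Step 1: Fertilizer rate = target N / (N content / 100)
Step 2: Rate = 60 / (36 / 100)
Step 3: Rate = 60 / 0.36
Step 4: Rate = 166.7 kg/ha

166.7


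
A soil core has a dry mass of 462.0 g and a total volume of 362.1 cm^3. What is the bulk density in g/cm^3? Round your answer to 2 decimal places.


Step 1: Identify the formula: BD = dry mass / volume
Step 2: Substitute values: BD = 462.0 / 362.1
Step 3: BD = 1.28 g/cm^3

1.28


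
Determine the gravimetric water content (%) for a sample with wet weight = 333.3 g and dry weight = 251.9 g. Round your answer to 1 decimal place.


Step 1: Water mass = wet - dry = 333.3 - 251.9 = 81.4 g
Step 2: w = 100 * water mass / dry mass
Step 3: w = 100 * 81.4 / 251.9 = 32.3%

32.3


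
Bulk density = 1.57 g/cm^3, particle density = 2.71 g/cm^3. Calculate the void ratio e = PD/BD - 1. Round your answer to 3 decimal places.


Step 1: e = PD / BD - 1
Step 2: e = 2.71 / 1.57 - 1
Step 3: e = 1.72611 - 1
Step 4: e = 0.726

0.726


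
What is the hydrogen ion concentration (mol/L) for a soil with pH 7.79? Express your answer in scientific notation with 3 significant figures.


Step 1: [H+] = 10^(-pH)
Step 2: [H+] = 10^(-7.79)
Step 3: [H+] = 1.62e-08 mol/L

1.62e-08


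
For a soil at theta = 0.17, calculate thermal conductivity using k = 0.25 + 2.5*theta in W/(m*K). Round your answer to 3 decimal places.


Step 1: k = 0.25 + 2.5 * theta
Step 2: k = 0.25 + 2.5 * 0.17
Step 3: k = 0.25 + 0.425
Step 4: k = 0.675 W/(m*K)

0.675


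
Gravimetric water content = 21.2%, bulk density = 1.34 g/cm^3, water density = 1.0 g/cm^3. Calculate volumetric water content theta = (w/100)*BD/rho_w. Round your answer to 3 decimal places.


Step 1: theta = (w / 100) * BD / rho_w
Step 2: theta = (21.2 / 100) * 1.34 / 1.0
Step 3: theta = 0.212 * 1.34
Step 4: theta = 0.284

0.284


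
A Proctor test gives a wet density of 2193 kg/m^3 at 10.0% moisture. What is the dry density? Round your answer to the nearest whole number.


Step 1: Dry density = wet density / (1 + w/100)
Step 2: Dry density = 2193 / (1 + 10.0/100)
Step 3: Dry density = 2193 / 1.1
Step 4: Dry density = 1994 kg/m^3

1994


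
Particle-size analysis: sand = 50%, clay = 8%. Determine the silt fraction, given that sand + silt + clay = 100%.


Step 1: sand + silt + clay = 100%
Step 2: silt = 100 - sand - clay
Step 3: silt = 100 - 50 - 8
Step 4: silt = 42%

42


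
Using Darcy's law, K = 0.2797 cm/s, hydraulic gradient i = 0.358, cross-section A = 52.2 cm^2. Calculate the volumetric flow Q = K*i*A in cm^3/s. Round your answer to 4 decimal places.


Step 1: Apply Darcy's law: Q = K * i * A
Step 2: Q = 0.2797 * 0.358 * 52.2
Step 3: Q = 5.2269 cm^3/s

5.2269


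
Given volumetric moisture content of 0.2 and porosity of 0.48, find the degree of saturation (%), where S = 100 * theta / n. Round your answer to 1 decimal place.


Step 1: S = 100 * theta_v / n
Step 2: S = 100 * 0.2 / 0.48
Step 3: S = 41.7%

41.7


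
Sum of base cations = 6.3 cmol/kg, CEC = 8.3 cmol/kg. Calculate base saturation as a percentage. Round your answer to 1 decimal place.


Step 1: BS = 100 * (sum of bases) / CEC
Step 2: BS = 100 * 6.3 / 8.3
Step 3: BS = 75.9%

75.9


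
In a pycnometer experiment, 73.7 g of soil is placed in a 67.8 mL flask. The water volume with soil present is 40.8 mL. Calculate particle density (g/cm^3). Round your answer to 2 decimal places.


Step 1: Volume of solids = flask volume - water volume with soil
Step 2: V_solids = 67.8 - 40.8 = 27.0 mL
Step 3: Particle density = mass / V_solids = 73.7 / 27.0 = 2.73 g/cm^3

2.73


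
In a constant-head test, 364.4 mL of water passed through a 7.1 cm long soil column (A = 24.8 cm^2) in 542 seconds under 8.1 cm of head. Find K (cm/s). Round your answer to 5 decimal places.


Step 1: K = Q * L / (A * t * h)
Step 2: Numerator = 364.4 * 7.1 = 2587.24
Step 3: Denominator = 24.8 * 542 * 8.1 = 108876.96
Step 4: K = 2587.24 / 108876.96 = 0.02376 cm/s

0.02376


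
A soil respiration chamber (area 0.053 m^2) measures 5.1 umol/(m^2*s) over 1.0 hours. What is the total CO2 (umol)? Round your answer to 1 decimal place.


Step 1: Convert time to seconds: 1.0 hr * 3600 = 3600.0 s
Step 2: Total = flux * area * time_s
Step 3: Total = 5.1 * 0.053 * 3600.0
Step 4: Total = 973.1 umol

973.1


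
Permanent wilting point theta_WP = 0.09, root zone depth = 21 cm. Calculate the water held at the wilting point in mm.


Step 1: Water (mm) = theta_WP * depth * 10
Step 2: Water = 0.09 * 21 * 10
Step 3: Water = 18.9 mm

18.9


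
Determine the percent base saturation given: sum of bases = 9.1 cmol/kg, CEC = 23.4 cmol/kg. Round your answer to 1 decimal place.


Step 1: BS = 100 * (sum of bases) / CEC
Step 2: BS = 100 * 9.1 / 23.4
Step 3: BS = 38.9%

38.9


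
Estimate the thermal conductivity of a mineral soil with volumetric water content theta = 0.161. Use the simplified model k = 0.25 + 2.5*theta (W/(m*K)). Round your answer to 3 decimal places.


Step 1: k = 0.25 + 2.5 * theta
Step 2: k = 0.25 + 2.5 * 0.161
Step 3: k = 0.25 + 0.403
Step 4: k = 0.653 W/(m*K)

0.653


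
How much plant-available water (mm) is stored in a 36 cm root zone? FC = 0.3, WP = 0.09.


Step 1: Available water = (FC - WP) * depth * 10
Step 2: AW = (0.3 - 0.09) * 36 * 10
Step 3: AW = 0.21 * 36 * 10
Step 4: AW = 75.6 mm

75.6


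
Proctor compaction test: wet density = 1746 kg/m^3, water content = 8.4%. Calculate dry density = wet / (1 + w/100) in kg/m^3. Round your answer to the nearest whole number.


Step 1: Dry density = wet density / (1 + w/100)
Step 2: Dry density = 1746 / (1 + 8.4/100)
Step 3: Dry density = 1746 / 1.084
Step 4: Dry density = 1611 kg/m^3

1611


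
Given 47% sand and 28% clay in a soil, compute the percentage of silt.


Step 1: sand + silt + clay = 100%
Step 2: silt = 100 - sand - clay
Step 3: silt = 100 - 47 - 28
Step 4: silt = 25%

25


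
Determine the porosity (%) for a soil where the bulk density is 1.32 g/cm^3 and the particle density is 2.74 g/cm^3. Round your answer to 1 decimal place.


Step 1: Formula: n = 100 * (1 - BD / PD)
Step 2: n = 100 * (1 - 1.32 / 2.74)
Step 3: n = 100 * (1 - 0.48175)
Step 4: n = 51.8%

51.8


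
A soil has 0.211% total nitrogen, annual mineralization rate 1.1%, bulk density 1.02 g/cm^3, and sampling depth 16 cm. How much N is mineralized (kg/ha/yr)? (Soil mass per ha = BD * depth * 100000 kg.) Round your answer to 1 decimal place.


Step 1: Soil mass per ha = BD * depth * 100000 = 1.02 * 16 * 100000 = 1632000 kg
Step 2: Total N pool = soil mass * N%/100 = 1632000 * 0.211/100 = 3443.52 kg/ha
Step 3: N mineralized = N pool * rate%/100 = 3443.52 * 1.1/100 = 37.9 kg/ha/yr

37.9


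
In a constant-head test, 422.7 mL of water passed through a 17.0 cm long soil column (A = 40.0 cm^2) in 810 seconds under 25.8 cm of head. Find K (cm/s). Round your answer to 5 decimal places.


Step 1: K = Q * L / (A * t * h)
Step 2: Numerator = 422.7 * 17.0 = 7185.9
Step 3: Denominator = 40.0 * 810 * 25.8 = 835920.0
Step 4: K = 7185.9 / 835920.0 = 0.0086 cm/s

0.0086


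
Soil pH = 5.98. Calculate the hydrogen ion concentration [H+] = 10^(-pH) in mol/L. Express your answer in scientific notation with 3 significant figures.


Step 1: [H+] = 10^(-pH)
Step 2: [H+] = 10^(-5.98)
Step 3: [H+] = 1.05e-06 mol/L

1.05e-06


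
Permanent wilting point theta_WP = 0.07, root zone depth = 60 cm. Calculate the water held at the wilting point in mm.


Step 1: Water (mm) = theta_WP * depth * 10
Step 2: Water = 0.07 * 60 * 10
Step 3: Water = 42.0 mm

42.0


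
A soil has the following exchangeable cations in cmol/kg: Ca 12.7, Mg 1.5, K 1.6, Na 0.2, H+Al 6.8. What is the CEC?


Step 1: CEC = Ca + Mg + K + Na + (H+Al)
Step 2: CEC = 12.7 + 1.5 + 1.6 + 0.2 + 6.8
Step 3: CEC = 22.8 cmol/kg

22.8


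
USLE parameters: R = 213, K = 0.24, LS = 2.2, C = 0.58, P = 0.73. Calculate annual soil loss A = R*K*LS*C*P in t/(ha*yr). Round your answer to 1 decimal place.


Step 1: A = R * K * LS * C * P
Step 2: R * K = 213 * 0.24 = 51.12
Step 3: (R*K) * LS = 51.12 * 2.2 = 112.464
Step 4: * C * P = 112.464 * 0.58 * 0.73 = 47.6
Step 5: A = 47.6 t/(ha*yr)

47.6


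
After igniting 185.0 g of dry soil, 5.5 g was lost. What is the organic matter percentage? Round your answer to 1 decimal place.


Step 1: OM% = 100 * LOI / sample mass
Step 2: OM = 100 * 5.5 / 185.0
Step 3: OM = 3.0%

3.0


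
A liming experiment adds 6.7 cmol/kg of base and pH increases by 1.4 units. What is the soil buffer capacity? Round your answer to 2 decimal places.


Step 1: BC = change in base / change in pH
Step 2: BC = 6.7 / 1.4
Step 3: BC = 4.79 cmol/(kg*pH unit)

4.79


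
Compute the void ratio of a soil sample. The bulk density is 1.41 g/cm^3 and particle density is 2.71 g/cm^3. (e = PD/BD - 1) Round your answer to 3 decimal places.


Step 1: e = PD / BD - 1
Step 2: e = 2.71 / 1.41 - 1
Step 3: e = 1.92199 - 1
Step 4: e = 0.922

0.922


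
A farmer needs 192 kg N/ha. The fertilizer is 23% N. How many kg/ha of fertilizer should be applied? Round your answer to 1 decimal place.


Step 1: Fertilizer rate = target N / (N content / 100)
Step 2: Rate = 192 / (23 / 100)
Step 3: Rate = 192 / 0.23
Step 4: Rate = 834.8 kg/ha

834.8


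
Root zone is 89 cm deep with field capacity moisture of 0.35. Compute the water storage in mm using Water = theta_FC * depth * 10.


Step 1: Water (mm) = theta_FC * depth (cm) * 10
Step 2: Water = 0.35 * 89 * 10
Step 3: Water = 311.5 mm

311.5


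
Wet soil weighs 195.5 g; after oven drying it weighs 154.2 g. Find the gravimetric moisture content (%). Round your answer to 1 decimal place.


Step 1: Water mass = wet - dry = 195.5 - 154.2 = 41.3 g
Step 2: w = 100 * water mass / dry mass
Step 3: w = 100 * 41.3 / 154.2 = 26.8%

26.8


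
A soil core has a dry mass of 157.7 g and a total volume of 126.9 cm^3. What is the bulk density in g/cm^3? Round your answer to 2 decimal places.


Step 1: Identify the formula: BD = dry mass / volume
Step 2: Substitute values: BD = 157.7 / 126.9
Step 3: BD = 1.24 g/cm^3

1.24


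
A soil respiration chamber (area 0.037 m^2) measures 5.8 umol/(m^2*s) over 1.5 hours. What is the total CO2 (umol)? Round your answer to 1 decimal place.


Step 1: Convert time to seconds: 1.5 hr * 3600 = 5400.0 s
Step 2: Total = flux * area * time_s
Step 3: Total = 5.8 * 0.037 * 5400.0
Step 4: Total = 1158.8 umol

1158.8


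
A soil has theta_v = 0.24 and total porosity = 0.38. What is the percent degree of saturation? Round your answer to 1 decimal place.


Step 1: S = 100 * theta_v / n
Step 2: S = 100 * 0.24 / 0.38
Step 3: S = 63.2%

63.2


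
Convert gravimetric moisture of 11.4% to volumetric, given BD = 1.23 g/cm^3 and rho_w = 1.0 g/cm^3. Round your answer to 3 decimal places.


Step 1: theta = (w / 100) * BD / rho_w
Step 2: theta = (11.4 / 100) * 1.23 / 1.0
Step 3: theta = 0.114 * 1.23
Step 4: theta = 0.14

0.14


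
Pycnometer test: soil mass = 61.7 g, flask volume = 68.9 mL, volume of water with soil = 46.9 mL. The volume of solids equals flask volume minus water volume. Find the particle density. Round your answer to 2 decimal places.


Step 1: Volume of solids = flask volume - water volume with soil
Step 2: V_solids = 68.9 - 46.9 = 22.0 mL
Step 3: Particle density = mass / V_solids = 61.7 / 22.0 = 2.8 g/cm^3

2.8


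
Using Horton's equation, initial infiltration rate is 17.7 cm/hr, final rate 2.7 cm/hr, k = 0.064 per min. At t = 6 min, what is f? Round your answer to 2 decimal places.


Step 1: f = fc + (f0 - fc) * exp(-k * t)
Step 2: exp(-0.064 * 6) = 0.681131
Step 3: f = 2.7 + (17.7 - 2.7) * 0.681131
Step 4: f = 2.7 + 15.0 * 0.681131
Step 5: f = 12.92 cm/hr

12.92


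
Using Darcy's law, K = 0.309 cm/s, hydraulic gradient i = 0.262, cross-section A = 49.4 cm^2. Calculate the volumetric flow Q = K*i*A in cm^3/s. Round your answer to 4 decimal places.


Step 1: Apply Darcy's law: Q = K * i * A
Step 2: Q = 0.309 * 0.262 * 49.4
Step 3: Q = 3.9993 cm^3/s

3.9993


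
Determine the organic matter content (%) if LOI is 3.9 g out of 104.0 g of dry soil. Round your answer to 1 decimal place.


Step 1: OM% = 100 * LOI / sample mass
Step 2: OM = 100 * 3.9 / 104.0
Step 3: OM = 3.8%

3.8


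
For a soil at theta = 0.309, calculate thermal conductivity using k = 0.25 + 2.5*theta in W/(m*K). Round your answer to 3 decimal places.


Step 1: k = 0.25 + 2.5 * theta
Step 2: k = 0.25 + 2.5 * 0.309
Step 3: k = 0.25 + 0.773
Step 4: k = 1.023 W/(m*K)

1.023


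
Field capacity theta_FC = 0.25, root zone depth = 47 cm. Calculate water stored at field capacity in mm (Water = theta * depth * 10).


Step 1: Water (mm) = theta_FC * depth (cm) * 10
Step 2: Water = 0.25 * 47 * 10
Step 3: Water = 117.5 mm

117.5


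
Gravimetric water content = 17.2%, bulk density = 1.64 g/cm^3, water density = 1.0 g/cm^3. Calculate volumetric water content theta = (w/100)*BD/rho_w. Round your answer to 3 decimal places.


Step 1: theta = (w / 100) * BD / rho_w
Step 2: theta = (17.2 / 100) * 1.64 / 1.0
Step 3: theta = 0.172 * 1.64
Step 4: theta = 0.282

0.282


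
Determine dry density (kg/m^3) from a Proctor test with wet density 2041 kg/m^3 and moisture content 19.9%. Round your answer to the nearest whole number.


Step 1: Dry density = wet density / (1 + w/100)
Step 2: Dry density = 2041 / (1 + 19.9/100)
Step 3: Dry density = 2041 / 1.199
Step 4: Dry density = 1702 kg/m^3

1702


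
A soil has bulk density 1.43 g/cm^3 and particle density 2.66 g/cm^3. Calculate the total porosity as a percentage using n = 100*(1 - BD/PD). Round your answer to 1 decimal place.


Step 1: Formula: n = 100 * (1 - BD / PD)
Step 2: n = 100 * (1 - 1.43 / 2.66)
Step 3: n = 100 * (1 - 0.53759)
Step 4: n = 46.2%

46.2


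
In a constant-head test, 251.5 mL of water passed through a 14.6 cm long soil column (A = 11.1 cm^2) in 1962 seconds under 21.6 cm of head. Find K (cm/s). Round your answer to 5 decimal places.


Step 1: K = Q * L / (A * t * h)
Step 2: Numerator = 251.5 * 14.6 = 3671.9
Step 3: Denominator = 11.1 * 1962 * 21.6 = 470409.12
Step 4: K = 3671.9 / 470409.12 = 0.00781 cm/s

0.00781


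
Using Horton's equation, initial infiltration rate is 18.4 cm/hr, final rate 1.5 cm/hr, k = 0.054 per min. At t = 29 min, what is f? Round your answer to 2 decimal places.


Step 1: f = fc + (f0 - fc) * exp(-k * t)
Step 2: exp(-0.054 * 29) = 0.208879
Step 3: f = 1.5 + (18.4 - 1.5) * 0.208879
Step 4: f = 1.5 + 16.9 * 0.208879
Step 5: f = 5.03 cm/hr

5.03


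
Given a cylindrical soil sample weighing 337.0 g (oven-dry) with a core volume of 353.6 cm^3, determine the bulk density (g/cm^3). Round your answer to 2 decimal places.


Step 1: Identify the formula: BD = dry mass / volume
Step 2: Substitute values: BD = 337.0 / 353.6
Step 3: BD = 0.95 g/cm^3

0.95


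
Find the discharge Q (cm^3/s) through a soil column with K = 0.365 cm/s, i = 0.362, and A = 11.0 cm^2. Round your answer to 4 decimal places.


Step 1: Apply Darcy's law: Q = K * i * A
Step 2: Q = 0.365 * 0.362 * 11.0
Step 3: Q = 1.4534 cm^3/s

1.4534


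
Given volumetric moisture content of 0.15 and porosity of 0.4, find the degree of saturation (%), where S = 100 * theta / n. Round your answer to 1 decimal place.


Step 1: S = 100 * theta_v / n
Step 2: S = 100 * 0.15 / 0.4
Step 3: S = 37.5%

37.5


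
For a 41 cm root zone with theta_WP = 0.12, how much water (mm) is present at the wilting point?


Step 1: Water (mm) = theta_WP * depth * 10
Step 2: Water = 0.12 * 41 * 10
Step 3: Water = 49.2 mm

49.2


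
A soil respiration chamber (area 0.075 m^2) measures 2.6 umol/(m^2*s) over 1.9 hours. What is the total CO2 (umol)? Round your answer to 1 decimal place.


Step 1: Convert time to seconds: 1.9 hr * 3600 = 6840.0 s
Step 2: Total = flux * area * time_s
Step 3: Total = 2.6 * 0.075 * 6840.0
Step 4: Total = 1333.8 umol

1333.8


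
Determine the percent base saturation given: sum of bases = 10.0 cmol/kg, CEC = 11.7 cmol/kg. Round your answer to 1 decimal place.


Step 1: BS = 100 * (sum of bases) / CEC
Step 2: BS = 100 * 10.0 / 11.7
Step 3: BS = 85.5%

85.5


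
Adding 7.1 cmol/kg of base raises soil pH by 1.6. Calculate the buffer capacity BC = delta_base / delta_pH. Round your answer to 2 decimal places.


Step 1: BC = change in base / change in pH
Step 2: BC = 7.1 / 1.6
Step 3: BC = 4.44 cmol/(kg*pH unit)

4.44


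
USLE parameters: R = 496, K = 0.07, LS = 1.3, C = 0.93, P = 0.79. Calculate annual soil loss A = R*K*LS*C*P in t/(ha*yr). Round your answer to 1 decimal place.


Step 1: A = R * K * LS * C * P
Step 2: R * K = 496 * 0.07 = 34.72
Step 3: (R*K) * LS = 34.72 * 1.3 = 45.136
Step 4: * C * P = 45.136 * 0.93 * 0.79 = 33.2
Step 5: A = 33.2 t/(ha*yr)

33.2


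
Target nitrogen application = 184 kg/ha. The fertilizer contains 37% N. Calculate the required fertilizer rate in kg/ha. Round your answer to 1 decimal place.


Step 1: Fertilizer rate = target N / (N content / 100)
Step 2: Rate = 184 / (37 / 100)
Step 3: Rate = 184 / 0.37
Step 4: Rate = 497.3 kg/ha

497.3


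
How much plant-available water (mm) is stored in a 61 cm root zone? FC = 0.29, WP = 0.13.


Step 1: Available water = (FC - WP) * depth * 10
Step 2: AW = (0.29 - 0.13) * 61 * 10
Step 3: AW = 0.16 * 61 * 10
Step 4: AW = 97.6 mm

97.6


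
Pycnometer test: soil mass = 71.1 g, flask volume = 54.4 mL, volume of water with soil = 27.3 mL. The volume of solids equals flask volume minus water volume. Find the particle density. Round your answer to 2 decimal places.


Step 1: Volume of solids = flask volume - water volume with soil
Step 2: V_solids = 54.4 - 27.3 = 27.1 mL
Step 3: Particle density = mass / V_solids = 71.1 / 27.1 = 2.62 g/cm^3

2.62


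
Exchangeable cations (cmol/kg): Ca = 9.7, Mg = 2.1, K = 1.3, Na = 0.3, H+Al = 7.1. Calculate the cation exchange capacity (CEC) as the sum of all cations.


Step 1: CEC = Ca + Mg + K + Na + (H+Al)
Step 2: CEC = 9.7 + 2.1 + 1.3 + 0.3 + 7.1
Step 3: CEC = 20.5 cmol/kg

20.5


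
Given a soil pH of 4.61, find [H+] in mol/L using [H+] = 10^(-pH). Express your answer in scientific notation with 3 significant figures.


Step 1: [H+] = 10^(-pH)
Step 2: [H+] = 10^(-4.61)
Step 3: [H+] = 2.45e-05 mol/L

2.45e-05


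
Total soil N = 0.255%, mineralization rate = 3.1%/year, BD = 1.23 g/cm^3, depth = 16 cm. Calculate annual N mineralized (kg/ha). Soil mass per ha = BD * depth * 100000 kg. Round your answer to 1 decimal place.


Step 1: Soil mass per ha = BD * depth * 100000 = 1.23 * 16 * 100000 = 1968000 kg
Step 2: Total N pool = soil mass * N%/100 = 1968000 * 0.255/100 = 5018.4 kg/ha
Step 3: N mineralized = N pool * rate%/100 = 5018.4 * 3.1/100 = 155.6 kg/ha/yr

155.6


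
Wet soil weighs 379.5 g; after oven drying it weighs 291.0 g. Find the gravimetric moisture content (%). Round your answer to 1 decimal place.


Step 1: Water mass = wet - dry = 379.5 - 291.0 = 88.5 g
Step 2: w = 100 * water mass / dry mass
Step 3: w = 100 * 88.5 / 291.0 = 30.4%

30.4


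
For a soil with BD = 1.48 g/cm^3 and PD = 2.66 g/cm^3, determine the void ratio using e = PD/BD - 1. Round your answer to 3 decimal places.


Step 1: e = PD / BD - 1
Step 2: e = 2.66 / 1.48 - 1
Step 3: e = 1.7973 - 1
Step 4: e = 0.797

0.797


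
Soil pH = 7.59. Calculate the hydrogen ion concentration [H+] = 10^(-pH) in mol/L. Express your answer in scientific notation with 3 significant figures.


Step 1: [H+] = 10^(-pH)
Step 2: [H+] = 10^(-7.59)
Step 3: [H+] = 2.57e-08 mol/L

2.57e-08


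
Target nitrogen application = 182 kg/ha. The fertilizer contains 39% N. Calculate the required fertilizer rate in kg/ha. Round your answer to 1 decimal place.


Step 1: Fertilizer rate = target N / (N content / 100)
Step 2: Rate = 182 / (39 / 100)
Step 3: Rate = 182 / 0.39
Step 4: Rate = 466.7 kg/ha

466.7


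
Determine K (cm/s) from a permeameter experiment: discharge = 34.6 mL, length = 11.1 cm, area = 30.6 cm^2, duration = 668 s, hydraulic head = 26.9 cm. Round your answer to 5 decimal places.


Step 1: K = Q * L / (A * t * h)
Step 2: Numerator = 34.6 * 11.1 = 384.06
Step 3: Denominator = 30.6 * 668 * 26.9 = 549857.52
Step 4: K = 384.06 / 549857.52 = 0.0007 cm/s

0.0007


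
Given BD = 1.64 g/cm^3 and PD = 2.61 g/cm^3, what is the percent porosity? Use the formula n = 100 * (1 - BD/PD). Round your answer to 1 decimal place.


Step 1: Formula: n = 100 * (1 - BD / PD)
Step 2: n = 100 * (1 - 1.64 / 2.61)
Step 3: n = 100 * (1 - 0.62835)
Step 4: n = 37.2%

37.2


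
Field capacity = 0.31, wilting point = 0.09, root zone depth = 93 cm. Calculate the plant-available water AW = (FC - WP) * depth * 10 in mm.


Step 1: Available water = (FC - WP) * depth * 10
Step 2: AW = (0.31 - 0.09) * 93 * 10
Step 3: AW = 0.22 * 93 * 10
Step 4: AW = 204.6 mm

204.6


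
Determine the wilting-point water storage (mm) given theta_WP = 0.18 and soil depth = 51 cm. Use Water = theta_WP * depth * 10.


Step 1: Water (mm) = theta_WP * depth * 10
Step 2: Water = 0.18 * 51 * 10
Step 3: Water = 91.8 mm

91.8


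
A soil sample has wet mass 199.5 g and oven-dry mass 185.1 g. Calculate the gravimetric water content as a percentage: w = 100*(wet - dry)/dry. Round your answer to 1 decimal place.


Step 1: Water mass = wet - dry = 199.5 - 185.1 = 14.4 g
Step 2: w = 100 * water mass / dry mass
Step 3: w = 100 * 14.4 / 185.1 = 7.8%

7.8


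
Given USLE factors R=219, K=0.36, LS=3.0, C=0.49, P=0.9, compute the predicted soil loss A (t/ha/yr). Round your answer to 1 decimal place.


Step 1: A = R * K * LS * C * P
Step 2: R * K = 219 * 0.36 = 78.84
Step 3: (R*K) * LS = 78.84 * 3.0 = 236.52
Step 4: * C * P = 236.52 * 0.49 * 0.9 = 104.3
Step 5: A = 104.3 t/(ha*yr)

104.3


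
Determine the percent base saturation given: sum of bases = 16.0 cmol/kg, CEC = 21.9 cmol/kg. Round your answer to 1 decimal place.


Step 1: BS = 100 * (sum of bases) / CEC
Step 2: BS = 100 * 16.0 / 21.9
Step 3: BS = 73.1%

73.1


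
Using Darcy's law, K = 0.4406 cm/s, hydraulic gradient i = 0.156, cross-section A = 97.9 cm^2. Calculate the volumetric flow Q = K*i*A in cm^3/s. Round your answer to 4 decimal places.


Step 1: Apply Darcy's law: Q = K * i * A
Step 2: Q = 0.4406 * 0.156 * 97.9
Step 3: Q = 6.729 cm^3/s

6.729


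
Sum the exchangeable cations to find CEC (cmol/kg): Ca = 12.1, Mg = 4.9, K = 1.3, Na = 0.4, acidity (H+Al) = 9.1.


Step 1: CEC = Ca + Mg + K + Na + (H+Al)
Step 2: CEC = 12.1 + 4.9 + 1.3 + 0.4 + 9.1
Step 3: CEC = 27.8 cmol/kg

27.8


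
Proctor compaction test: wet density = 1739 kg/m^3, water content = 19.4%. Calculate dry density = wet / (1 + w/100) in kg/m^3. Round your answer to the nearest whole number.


Step 1: Dry density = wet density / (1 + w/100)
Step 2: Dry density = 1739 / (1 + 19.4/100)
Step 3: Dry density = 1739 / 1.194
Step 4: Dry density = 1456 kg/m^3

1456


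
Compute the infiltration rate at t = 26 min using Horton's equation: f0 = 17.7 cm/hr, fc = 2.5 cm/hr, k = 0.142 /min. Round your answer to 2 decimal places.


Step 1: f = fc + (f0 - fc) * exp(-k * t)
Step 2: exp(-0.142 * 26) = 0.024922
Step 3: f = 2.5 + (17.7 - 2.5) * 0.024922
Step 4: f = 2.5 + 15.2 * 0.024922
Step 5: f = 2.88 cm/hr

2.88


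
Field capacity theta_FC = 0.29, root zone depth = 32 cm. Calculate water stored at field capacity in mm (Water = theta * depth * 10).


Step 1: Water (mm) = theta_FC * depth (cm) * 10
Step 2: Water = 0.29 * 32 * 10
Step 3: Water = 92.8 mm

92.8


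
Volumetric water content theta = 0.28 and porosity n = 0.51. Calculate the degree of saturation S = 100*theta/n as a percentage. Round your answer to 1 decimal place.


Step 1: S = 100 * theta_v / n
Step 2: S = 100 * 0.28 / 0.51
Step 3: S = 54.9%

54.9


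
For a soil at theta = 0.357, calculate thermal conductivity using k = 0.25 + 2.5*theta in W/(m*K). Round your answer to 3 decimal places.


Step 1: k = 0.25 + 2.5 * theta
Step 2: k = 0.25 + 2.5 * 0.357
Step 3: k = 0.25 + 0.893
Step 4: k = 1.143 W/(m*K)

1.143


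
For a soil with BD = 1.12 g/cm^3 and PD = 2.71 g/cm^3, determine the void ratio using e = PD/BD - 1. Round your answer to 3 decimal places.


Step 1: e = PD / BD - 1
Step 2: e = 2.71 / 1.12 - 1
Step 3: e = 2.41964 - 1
Step 4: e = 1.42

1.42


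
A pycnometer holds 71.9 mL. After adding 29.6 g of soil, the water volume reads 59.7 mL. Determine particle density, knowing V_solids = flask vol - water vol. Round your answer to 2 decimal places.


Step 1: Volume of solids = flask volume - water volume with soil
Step 2: V_solids = 71.9 - 59.7 = 12.2 mL
Step 3: Particle density = mass / V_solids = 29.6 / 12.2 = 2.43 g/cm^3

2.43


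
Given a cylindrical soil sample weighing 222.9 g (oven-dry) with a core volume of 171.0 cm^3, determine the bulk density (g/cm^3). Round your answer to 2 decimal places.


Step 1: Identify the formula: BD = dry mass / volume
Step 2: Substitute values: BD = 222.9 / 171.0
Step 3: BD = 1.3 g/cm^3

1.3


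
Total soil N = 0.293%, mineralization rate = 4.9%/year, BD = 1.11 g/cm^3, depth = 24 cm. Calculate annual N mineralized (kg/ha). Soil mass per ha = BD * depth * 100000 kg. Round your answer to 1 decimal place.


Step 1: Soil mass per ha = BD * depth * 100000 = 1.11 * 24 * 100000 = 2664000 kg
Step 2: Total N pool = soil mass * N%/100 = 2664000 * 0.293/100 = 7805.52 kg/ha
Step 3: N mineralized = N pool * rate%/100 = 7805.52 * 4.9/100 = 382.5 kg/ha/yr

382.5


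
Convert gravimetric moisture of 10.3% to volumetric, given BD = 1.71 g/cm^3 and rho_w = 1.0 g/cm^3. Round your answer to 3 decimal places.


Step 1: theta = (w / 100) * BD / rho_w
Step 2: theta = (10.3 / 100) * 1.71 / 1.0
Step 3: theta = 0.103 * 1.71
Step 4: theta = 0.176

0.176


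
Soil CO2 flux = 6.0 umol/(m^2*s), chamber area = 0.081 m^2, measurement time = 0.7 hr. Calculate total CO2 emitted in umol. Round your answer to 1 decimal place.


Step 1: Convert time to seconds: 0.7 hr * 3600 = 2520.0 s
Step 2: Total = flux * area * time_s
Step 3: Total = 6.0 * 0.081 * 2520.0
Step 4: Total = 1224.7 umol

1224.7


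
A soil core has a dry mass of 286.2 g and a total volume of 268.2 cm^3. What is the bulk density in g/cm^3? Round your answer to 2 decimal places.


Step 1: Identify the formula: BD = dry mass / volume
Step 2: Substitute values: BD = 286.2 / 268.2
Step 3: BD = 1.07 g/cm^3

1.07


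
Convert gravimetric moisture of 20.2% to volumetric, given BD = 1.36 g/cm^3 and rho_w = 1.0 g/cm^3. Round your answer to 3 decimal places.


Step 1: theta = (w / 100) * BD / rho_w
Step 2: theta = (20.2 / 100) * 1.36 / 1.0
Step 3: theta = 0.202 * 1.36
Step 4: theta = 0.275

0.275


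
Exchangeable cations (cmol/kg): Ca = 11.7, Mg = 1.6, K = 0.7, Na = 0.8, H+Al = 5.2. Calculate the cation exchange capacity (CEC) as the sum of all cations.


Step 1: CEC = Ca + Mg + K + Na + (H+Al)
Step 2: CEC = 11.7 + 1.6 + 0.7 + 0.8 + 5.2
Step 3: CEC = 20.0 cmol/kg

20.0


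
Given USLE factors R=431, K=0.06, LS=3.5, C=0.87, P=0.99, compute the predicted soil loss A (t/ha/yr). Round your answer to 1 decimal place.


Step 1: A = R * K * LS * C * P
Step 2: R * K = 431 * 0.06 = 25.86
Step 3: (R*K) * LS = 25.86 * 3.5 = 90.51
Step 4: * C * P = 90.51 * 0.87 * 0.99 = 78.0
Step 5: A = 78.0 t/(ha*yr)

78.0


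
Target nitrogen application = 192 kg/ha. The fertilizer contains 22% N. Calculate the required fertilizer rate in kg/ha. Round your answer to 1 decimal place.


Step 1: Fertilizer rate = target N / (N content / 100)
Step 2: Rate = 192 / (22 / 100)
Step 3: Rate = 192 / 0.22
Step 4: Rate = 872.7 kg/ha

872.7


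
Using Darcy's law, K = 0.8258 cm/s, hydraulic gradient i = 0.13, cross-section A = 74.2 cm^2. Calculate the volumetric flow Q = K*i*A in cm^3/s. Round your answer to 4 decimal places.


Step 1: Apply Darcy's law: Q = K * i * A
Step 2: Q = 0.8258 * 0.13 * 74.2
Step 3: Q = 7.9657 cm^3/s

7.9657


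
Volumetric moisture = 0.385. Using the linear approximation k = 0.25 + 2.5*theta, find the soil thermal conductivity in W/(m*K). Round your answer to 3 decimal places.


Step 1: k = 0.25 + 2.5 * theta
Step 2: k = 0.25 + 2.5 * 0.385
Step 3: k = 0.25 + 0.963
Step 4: k = 1.213 W/(m*K)

1.213


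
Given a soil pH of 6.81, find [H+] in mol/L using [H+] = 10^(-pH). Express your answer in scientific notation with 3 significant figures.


Step 1: [H+] = 10^(-pH)
Step 2: [H+] = 10^(-6.81)
Step 3: [H+] = 1.55e-07 mol/L

1.55e-07
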